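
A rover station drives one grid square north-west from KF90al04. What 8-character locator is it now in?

Longitude extended square 0; −1 → -1, wraps to 9, carry into subsquare.
Longitude subsquare a = 0; −1 → -1, wraps to 23 = x, carry into square.
Longitude square 9; −1 → 8.
Latitude extended square 4; +1 → 5.

KF80xl95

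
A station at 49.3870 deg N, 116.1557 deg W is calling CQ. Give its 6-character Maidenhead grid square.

DN19wj

Offset from 180°W / 90°S: lon 63.8443°, lat 139.3870°.
Field (20°×10°, letters A–R): 63.8443/20 → 3 → D, 139.3870/10 → 13 → N; chars DN.
Square (2°×1°, digits 0–9): 3.8443/2 → 1, 9.3870/1 → 9; chars 19.
Subsquare (5′×2.5′, letters a–x): 1.8443/0.0833333 → 22 → w, 0.3870/0.0416667 → 9 → j; chars wj.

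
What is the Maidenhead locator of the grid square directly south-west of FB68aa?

FB57xx

Longitude subsquare a = 0; −1 → -1, wraps to 23 = x, carry into square.
Longitude square 6; −1 → 5.
Latitude subsquare a = 0; −1 → -1, wraps to 23 = x, carry into square.
Latitude square 8; −1 → 7.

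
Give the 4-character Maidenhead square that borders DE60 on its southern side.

DD69

Latitude square 0; −1 → -1, wraps to 9, carry into field.
Latitude field E = 4; −1 → 3 = D.
The longitude characters are unchanged.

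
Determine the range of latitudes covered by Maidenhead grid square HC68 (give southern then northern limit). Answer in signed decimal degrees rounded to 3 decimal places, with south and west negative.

Field H=7, C=2: +7·20° lon, +2·10° lat → SW at lon -40°, lat -70°.
Square 6, 8: +6·2° lon, +8·1° lat → SW at lon -28°, lat -62°.
Cell spans 2° lon × 1° lat.
south -62.000, north -61.000.

-62.000, -61.000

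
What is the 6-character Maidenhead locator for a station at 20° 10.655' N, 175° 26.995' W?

AL20ge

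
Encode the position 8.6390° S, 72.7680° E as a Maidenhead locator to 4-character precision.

MI61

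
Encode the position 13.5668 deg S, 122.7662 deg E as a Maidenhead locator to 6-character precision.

PH16jk

Offset from 180°W / 90°S: lon 302.7662°, lat 76.4332°.
Field: 302.7662/20 → 15 → P, 76.4332/10 → 7 → H; chars PH.
Square: 2.7662/2 → 1, 6.4332/1 → 6; chars 16.
Subsquare: 0.7662/0.0833333 → 9 → j, 0.4332/0.0416667 → 10 → k; chars jk.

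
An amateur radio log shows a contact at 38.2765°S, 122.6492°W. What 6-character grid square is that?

Shift to the Maidenhead origin (180°W, 90°S): lon 57.3508, lat 51.7235.
Field: 57.3508/20 → 2 → C, 51.7235/10 → 5 → F; chars CF.
Square: 17.3508/2 → 8, 1.7235/1 → 1; chars 81.
Subsquare: 1.3508/0.0833333 → 16 → q, 0.7235/0.0416667 → 17 → r; chars qr.

CF81qr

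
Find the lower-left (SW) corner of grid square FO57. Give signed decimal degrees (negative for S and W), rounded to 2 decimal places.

57.00, -70.00

Field F=5, O=14: +5·20° lon, +14·10° lat → SW at lon -80°, lat 50°.
Square 5, 7: +5·2° lon, +7·1° lat → SW at lon -70°, lat 57°.
latitude 57.00, longitude -70.00.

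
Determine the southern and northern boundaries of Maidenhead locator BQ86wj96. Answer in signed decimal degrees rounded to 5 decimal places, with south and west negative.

76.40000, 76.40417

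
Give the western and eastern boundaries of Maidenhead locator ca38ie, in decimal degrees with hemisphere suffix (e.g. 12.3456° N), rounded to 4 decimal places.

133.3333° W, 133.2500° W

Field C=2, A=0: +2·20° lon, +0·10° lat → SW at lon -140°, lat -90°.
Square 3, 8: +3·2° lon, +8·1° lat → SW at lon -134°, lat -82°.
Subsquare i=8, e=4: +8·0.0833333° lon, +4·0.0416667° lat → SW at lon -133.333°, lat -81.8333°.
Cell spans 0.0833333° lon × 0.0416667° lat.
west 133.3333° W, east 133.2500° W.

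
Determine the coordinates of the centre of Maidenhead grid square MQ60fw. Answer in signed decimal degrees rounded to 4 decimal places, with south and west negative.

70.9375, 72.4583

Field M=12, Q=16: +12·20° lon, +16·10° lat → SW at lon 60°, lat 70°.
Square 6, 0: +6·2° lon, +0·1° lat → SW at lon 72°, lat 70°.
Subsquare f=5, w=22: +5·0.0833333° lon, +22·0.0416667° lat → SW at lon 72.4167°, lat 70.9167°.
Cell spans 0.0833333° lon × 0.0416667° lat. Centre is SW corner plus half of each.
latitude 70.9375, longitude 72.4583.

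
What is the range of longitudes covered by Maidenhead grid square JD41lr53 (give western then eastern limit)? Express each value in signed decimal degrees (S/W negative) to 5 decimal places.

8.95833, 8.96667

Field J=9, D=3: +9·20° lon, +3·10° lat → SW at lon 0°, lat -60°.
Square 4, 1: +4·2° lon, +1·1° lat → SW at lon 8°, lat -59°.
Subsquare l=11, r=17: +11·0.0833333° lon, +17·0.0416667° lat → SW at lon 8.91667°, lat -58.2917°.
Extended square 5, 3: +5·0.00833333° lon, +3·0.00416667° lat → SW at lon 8.95833°, lat -58.2792°.
Cell spans 0.00833333° lon × 0.00416667° lat.
west 8.95833, east 8.96667.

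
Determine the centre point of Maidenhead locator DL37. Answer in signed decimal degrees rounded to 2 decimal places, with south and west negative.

27.50, -113.00

Field D=3, L=11: +3·20° lon, +11·10° lat → SW at lon -120°, lat 20°.
Square 3, 7: +3·2° lon, +7·1° lat → SW at lon -114°, lat 27°.
Cell spans 2° lon × 1° lat. Centre is SW corner plus half of each.
latitude 27.50, longitude -113.00.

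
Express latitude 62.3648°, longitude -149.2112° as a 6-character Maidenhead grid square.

Shift to the Maidenhead origin (180°W, 90°S): lon 30.7888, lat 152.3648.
Field (20°×10°, letters A–R): 30.7888/20 → 1 → B, 152.3648/10 → 15 → P; chars BP.
Square (2°×1°, digits 0–9): 10.7888/2 → 5, 2.3648/1 → 2; chars 52.
Subsquare (5′×2.5′, letters a–x): 0.7888/0.0833333 → 9 → j, 0.3648/0.0416667 → 8 → i; chars ji.

BP52ji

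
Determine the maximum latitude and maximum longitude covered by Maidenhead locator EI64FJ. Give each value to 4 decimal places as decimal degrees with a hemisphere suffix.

Field E=4, I=8: +4·20° lon, +8·10° lat → SW at lon -100°, lat -10°.
Square 6, 4: +6·2° lon, +4·1° lat → SW at lon -88°, lat -6°.
Subsquare f=5, j=9: +5·0.0833333° lon, +9·0.0416667° lat → SW at lon -87.5833°, lat -5.625°.
Cell spans 0.0833333° lon × 0.0416667° lat. NE corner is SW corner plus one full cell.
latitude 5.5833° S, longitude 87.5000° W.

5.5833° S, 87.5000° W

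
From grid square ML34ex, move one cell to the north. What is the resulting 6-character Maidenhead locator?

Latitude subsquare x = 23; +1 → 24, wraps to 0 = a, carry into square.
Latitude square 4; +1 → 5.
The longitude characters are unchanged.

ML35ea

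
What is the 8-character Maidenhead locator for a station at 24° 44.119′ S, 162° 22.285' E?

RG15eg43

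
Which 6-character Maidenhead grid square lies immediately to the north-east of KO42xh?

Longitude subsquare x = 23; +1 → 24, wraps to 0 = a, carry into square.
Longitude square 4; +1 → 5.
Latitude subsquare h = 7; +1 → 8 = i.

KO52ai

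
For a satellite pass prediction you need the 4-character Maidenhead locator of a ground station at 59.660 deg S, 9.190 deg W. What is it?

ID50

Offset from 180°W / 90°S: lon 170.81°, lat 30.34°.
Field (20°×10°, letters A–R): lon ⌊170.81/20⌋ = 8 → I; lat ⌊30.34/10⌋ = 3 → D.
Square (2°×1°, digits 0–9): lon ⌊10.81/2⌋ = 5; lat ⌊0.34/1⌋ = 0.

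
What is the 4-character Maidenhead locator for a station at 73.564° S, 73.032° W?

FB36

Add 180° to longitude and 90° to latitude: 106.97, 16.44.
Field: lon ⌊106.97/20⌋ = 5 → F; lat ⌊16.44/10⌋ = 1 → B.
Square: lon ⌊6.97/2⌋ = 3; lat ⌊6.44/1⌋ = 6.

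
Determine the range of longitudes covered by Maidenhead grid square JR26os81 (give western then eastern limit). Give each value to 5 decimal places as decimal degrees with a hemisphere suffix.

5.23333° E, 5.24167° E

Field J=9, R=17: +9·20° lon, +17·10° lat → SW at lon 0°, lat 80°.
Square 2, 6: +2·2° lon, +6·1° lat → SW at lon 4°, lat 86°.
Subsquare o=14, s=18: +14·0.0833333° lon, +18·0.0416667° lat → SW at lon 5.16667°, lat 86.75°.
Extended square 8, 1: +8·0.00833333° lon, +1·0.00416667° lat → SW at lon 5.23333°, lat 86.7542°.
Cell spans 0.00833333° lon × 0.00416667° lat.
west 5.23333° E, east 5.24167° E.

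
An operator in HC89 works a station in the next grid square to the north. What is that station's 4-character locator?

HD80

Latitude square 9; +1 → 10, wraps to 0, carry into field.
Latitude field C = 2; +1 → 3 = D.
The longitude characters are unchanged.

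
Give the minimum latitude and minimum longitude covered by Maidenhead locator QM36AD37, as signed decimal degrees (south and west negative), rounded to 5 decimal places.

36.15417, 146.02500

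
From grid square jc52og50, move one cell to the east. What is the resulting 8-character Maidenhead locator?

JC52og60

Longitude extended square 5; +1 → 6.
The latitude characters are unchanged.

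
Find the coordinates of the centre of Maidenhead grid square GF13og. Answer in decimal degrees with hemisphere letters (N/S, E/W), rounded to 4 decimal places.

36.7292° S, 56.7917° W

Field G=6, F=5: +6·20° lon, +5·10° lat → SW at lon -60°, lat -40°.
Square 1, 3: +1·2° lon, +3·1° lat → SW at lon -58°, lat -37°.
Subsquare o=14, g=6: +14·0.0833333° lon, +6·0.0416667° lat → SW at lon -56.8333°, lat -36.75°.
Cell spans 0.0833333° lon × 0.0416667° lat. Centre is SW corner plus half of each.
latitude 36.7292° S, longitude 56.7917° W.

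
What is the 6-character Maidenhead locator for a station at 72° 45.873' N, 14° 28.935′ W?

IQ22ss

Add 180° to longitude and 90° to latitude: 165.5178, 162.7645.
Field: 165.5178/20 → 8 → I, 162.7645/10 → 16 → Q; chars IQ.
Square: 5.5178/2 → 2, 2.7645/1 → 2; chars 22.
Subsquare: 1.5178/0.0833333 → 18 → s, 0.7645/0.0416667 → 18 → s; chars ss.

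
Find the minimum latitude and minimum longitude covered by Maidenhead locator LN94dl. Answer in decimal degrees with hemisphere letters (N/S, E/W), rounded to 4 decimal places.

44.4583° N, 58.2500° E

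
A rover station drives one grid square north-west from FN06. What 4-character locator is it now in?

EN97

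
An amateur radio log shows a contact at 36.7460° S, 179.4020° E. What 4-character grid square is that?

RF93

Offset from 180°W / 90°S: lon 359.40°, lat 53.25°.
Field: lon ⌊359.40/20⌋ = 17 → R; lat ⌊53.25/10⌋ = 5 → F.
Square: lon ⌊19.40/2⌋ = 9; lat ⌊3.25/1⌋ = 3.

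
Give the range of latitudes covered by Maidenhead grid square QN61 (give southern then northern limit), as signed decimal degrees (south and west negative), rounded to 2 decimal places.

Field Q=16, N=13: +16·20° lon, +13·10° lat → SW at lon 140°, lat 40°.
Square 6, 1: +6·2° lon, +1·1° lat → SW at lon 152°, lat 41°.
Cell spans 2° lon × 1° lat.
south 41.00, north 42.00.

41.00, 42.00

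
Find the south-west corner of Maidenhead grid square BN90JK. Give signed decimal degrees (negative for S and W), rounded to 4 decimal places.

Field B=1, N=13: +1·20° lon, +13·10° lat → SW at lon -160°, lat 40°.
Square 9, 0: +9·2° lon, +0·1° lat → SW at lon -142°, lat 40°.
Subsquare j=9, k=10: +9·0.0833333° lon, +10·0.0416667° lat → SW at lon -141.25°, lat 40.4167°.
latitude 40.4167, longitude -141.2500.

40.4167, -141.2500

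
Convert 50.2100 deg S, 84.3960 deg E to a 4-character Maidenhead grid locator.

ND29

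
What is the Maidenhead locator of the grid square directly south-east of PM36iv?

Longitude subsquare i = 8; +1 → 9 = j.
Latitude subsquare v = 21; −1 → 20 = u.

PM36ju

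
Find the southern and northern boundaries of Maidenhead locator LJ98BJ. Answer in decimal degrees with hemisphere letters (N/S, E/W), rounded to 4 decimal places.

Field L=11, J=9: +11·20° lon, +9·10° lat → SW at lon 40°, lat 0°.
Square 9, 8: +9·2° lon, +8·1° lat → SW at lon 58°, lat 8°.
Subsquare b=1, j=9: +1·0.0833333° lon, +9·0.0416667° lat → SW at lon 58.0833°, lat 8.375°.
Cell spans 0.0833333° lon × 0.0416667° lat.
south 8.3750° N, north 8.4167° N.

8.3750° N, 8.4167° N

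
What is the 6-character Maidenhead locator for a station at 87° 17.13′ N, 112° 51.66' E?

OR67kg

Offset from 180°W / 90°S: lon 292.8610°, lat 177.2855°.
Field: 292.8610/20 → 14 → O, 177.2855/10 → 17 → R; chars OR.
Square: 12.8610/2 → 6, 7.2855/1 → 7; chars 67.
Subsquare: 0.8610/0.0833333 → 10 → k, 0.2855/0.0416667 → 6 → g; chars kg.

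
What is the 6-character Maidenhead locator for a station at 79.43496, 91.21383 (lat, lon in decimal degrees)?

Offset from 180°W / 90°S: lon 271.2138°, lat 169.4350°.
Field (20°×10°, letters A–R): lon ⌊271.2138/20⌋ = 13 → N; lat ⌊169.4350/10⌋ = 16 → Q.
Square (2°×1°, digits 0–9): lon ⌊11.2138/2⌋ = 5; lat ⌊9.4350/1⌋ = 9.
Subsquare (5′×2.5′, letters a–x): lon ⌊1.2138/0.0833333⌋ = 14 → o; lat ⌊0.4350/0.0416667⌋ = 10 → k.

NQ59ok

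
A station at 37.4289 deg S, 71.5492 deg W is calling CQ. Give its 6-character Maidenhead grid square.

Offset from 180°W / 90°S: lon 108.4508°, lat 52.5711°.
Field (20°×10°, letters A–R): lon ⌊108.4508/20⌋ = 5 → F; lat ⌊52.5711/10⌋ = 5 → F.
Square (2°×1°, digits 0–9): lon ⌊8.4508/2⌋ = 4; lat ⌊2.5711/1⌋ = 2.
Subsquare (5′×2.5′, letters a–x): lon ⌊0.4508/0.0833333⌋ = 5 → f; lat ⌊0.5711/0.0416667⌋ = 13 → n.

FF42fn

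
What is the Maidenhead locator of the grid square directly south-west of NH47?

NH36

Longitude square 4; −1 → 3.
Latitude square 7; −1 → 6.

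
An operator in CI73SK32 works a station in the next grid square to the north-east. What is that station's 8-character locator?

Longitude extended square 3; +1 → 4.
Latitude extended square 2; +1 → 3.

CI73sk43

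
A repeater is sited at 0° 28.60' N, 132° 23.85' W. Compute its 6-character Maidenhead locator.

CJ30tl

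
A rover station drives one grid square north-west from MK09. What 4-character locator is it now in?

LL90

Longitude square 0; −1 → -1, wraps to 9, carry into field.
Longitude field M = 12; −1 → 11 = L.
Latitude square 9; +1 → 10, wraps to 0, carry into field.
Latitude field K = 10; +1 → 11 = L.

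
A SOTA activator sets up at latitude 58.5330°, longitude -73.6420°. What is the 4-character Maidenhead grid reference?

Shift to the Maidenhead origin (180°W, 90°S): lon 106.36, lat 148.53.
Field: lon ⌊106.36/20⌋ = 5 → F; lat ⌊148.53/10⌋ = 14 → O.
Square: lon ⌊6.36/2⌋ = 3; lat ⌊8.53/1⌋ = 8.

FO38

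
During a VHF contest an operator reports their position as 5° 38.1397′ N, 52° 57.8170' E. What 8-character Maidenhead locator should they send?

Shift to the Maidenhead origin (180°W, 90°S): lon 232.96362, lat 95.63566.
Field: 232.96362/20 → 11 → L, 95.63566/10 → 9 → J; chars LJ.
Square: 12.96362/2 → 6, 5.63566/1 → 5; chars 65.
Subsquare: 0.96362/0.0833333 → 11 → l, 0.63566/0.0416667 → 15 → p; chars lp.
Extended square: 0.04695/0.00833333 → 5, 0.01066/0.00416667 → 2; chars 52.

LJ65lp52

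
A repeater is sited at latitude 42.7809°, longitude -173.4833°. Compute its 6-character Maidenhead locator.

AN32gs

Offset from 180°W / 90°S: lon 6.5167°, lat 132.7809°.
Field: lon ⌊6.5167/20⌋ = 0 → A; lat ⌊132.7809/10⌋ = 13 → N.
Square: lon ⌊6.5167/2⌋ = 3; lat ⌊2.7809/1⌋ = 2.
Subsquare: lon ⌊0.5167/0.0833333⌋ = 6 → g; lat ⌊0.7809/0.0416667⌋ = 18 → s.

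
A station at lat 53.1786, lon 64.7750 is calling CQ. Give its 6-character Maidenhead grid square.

Add 180° to longitude and 90° to latitude: 244.7750, 143.1786.
Field (20°×10°, letters A–R): 244.7750/20 → 12 → M, 143.1786/10 → 14 → O; chars MO.
Square (2°×1°, digits 0–9): 4.7750/2 → 2, 3.1786/1 → 3; chars 23.
Subsquare (5′×2.5′, letters a–x): 0.7750/0.0833333 → 9 → j, 0.1786/0.0416667 → 4 → e; chars je.

MO23je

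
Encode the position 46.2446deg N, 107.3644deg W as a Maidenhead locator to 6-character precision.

DN66hf

Add 180° to longitude and 90° to latitude: 72.6356, 136.2446.
Field: 72.6356/20 → 3 → D, 136.2446/10 → 13 → N; chars DN.
Square: 12.6356/2 → 6, 6.2446/1 → 6; chars 66.
Subsquare: 0.6356/0.0833333 → 7 → h, 0.2446/0.0416667 → 5 → f; chars hf.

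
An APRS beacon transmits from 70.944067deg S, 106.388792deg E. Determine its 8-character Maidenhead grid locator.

OB39eb63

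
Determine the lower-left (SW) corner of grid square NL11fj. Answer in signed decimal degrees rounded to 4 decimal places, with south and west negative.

21.3750, 82.4167

Field N=13, L=11: +13·20° lon, +11·10° lat → SW at lon 80°, lat 20°.
Square 1, 1: +1·2° lon, +1·1° lat → SW at lon 82°, lat 21°.
Subsquare f=5, j=9: +5·0.0833333° lon, +9·0.0416667° lat → SW at lon 82.4167°, lat 21.375°.
latitude 21.3750, longitude 82.4167.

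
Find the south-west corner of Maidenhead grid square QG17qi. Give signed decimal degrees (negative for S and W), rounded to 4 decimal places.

-22.6667, 143.3333

Field Q=16, G=6: +16·20° lon, +6·10° lat → SW at lon 140°, lat -30°.
Square 1, 7: +1·2° lon, +7·1° lat → SW at lon 142°, lat -23°.
Subsquare q=16, i=8: +16·0.0833333° lon, +8·0.0416667° lat → SW at lon 143.333°, lat -22.6667°.
latitude -22.6667, longitude 143.3333.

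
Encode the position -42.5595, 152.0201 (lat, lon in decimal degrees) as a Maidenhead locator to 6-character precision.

Offset from 180°W / 90°S: lon 332.0201°, lat 47.4405°.
Field: lon ⌊332.0201/20⌋ = 16 → Q; lat ⌊47.4405/10⌋ = 4 → E.
Square: lon ⌊12.0201/2⌋ = 6; lat ⌊7.4405/1⌋ = 7.
Subsquare: lon ⌊0.0201/0.0833333⌋ = 0 → a; lat ⌊0.4405/0.0416667⌋ = 10 → k.

QE67ak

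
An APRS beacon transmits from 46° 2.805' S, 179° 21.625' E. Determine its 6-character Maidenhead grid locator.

RE93qw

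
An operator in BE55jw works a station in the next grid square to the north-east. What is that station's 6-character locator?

BE55kx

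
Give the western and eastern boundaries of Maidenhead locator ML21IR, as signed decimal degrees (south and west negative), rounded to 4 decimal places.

Field M=12, L=11: +12·20° lon, +11·10° lat → SW at lon 60°, lat 20°.
Square 2, 1: +2·2° lon, +1·1° lat → SW at lon 64°, lat 21°.
Subsquare i=8, r=17: +8·0.0833333° lon, +17·0.0416667° lat → SW at lon 64.6667°, lat 21.7083°.
Cell spans 0.0833333° lon × 0.0416667° lat.
west 64.6667, east 64.7500.

64.6667, 64.7500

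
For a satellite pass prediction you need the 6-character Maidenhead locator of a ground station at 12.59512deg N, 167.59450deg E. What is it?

RK32to

Offset from 180°W / 90°S: lon 347.5945°, lat 102.5951°.
Field: lon ⌊347.5945/20⌋ = 17 → R; lat ⌊102.5951/10⌋ = 10 → K.
Square: lon ⌊7.5945/2⌋ = 3; lat ⌊2.5951/1⌋ = 2.
Subsquare: lon ⌊1.5945/0.0833333⌋ = 19 → t; lat ⌊0.5951/0.0416667⌋ = 14 → o.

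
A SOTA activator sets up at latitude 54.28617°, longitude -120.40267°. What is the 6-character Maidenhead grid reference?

CO94tg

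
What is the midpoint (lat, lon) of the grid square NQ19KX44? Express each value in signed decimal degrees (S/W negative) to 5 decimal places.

79.97708, 82.87083

Field N=13, Q=16: +13·20° lon, +16·10° lat → SW at lon 80°, lat 70°.
Square 1, 9: +1·2° lon, +9·1° lat → SW at lon 82°, lat 79°.
Subsquare k=10, x=23: +10·0.0833333° lon, +23·0.0416667° lat → SW at lon 82.8333°, lat 79.9583°.
Extended square 4, 4: +4·0.00833333° lon, +4·0.00416667° lat → SW at lon 82.8667°, lat 79.975°.
Cell spans 0.00833333° lon × 0.00416667° lat. Centre is SW corner plus half of each.
latitude 79.97708, longitude 82.87083.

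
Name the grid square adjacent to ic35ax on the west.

IC25xx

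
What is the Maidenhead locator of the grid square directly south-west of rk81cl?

RK81bk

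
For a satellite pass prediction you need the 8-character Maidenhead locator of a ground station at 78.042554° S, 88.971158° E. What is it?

Shift to the Maidenhead origin (180°W, 90°S): lon 268.97116, lat 11.95745.
Field: lon ⌊268.97116/20⌋ = 13 → N; lat ⌊11.95745/10⌋ = 1 → B.
Square: lon ⌊8.97116/2⌋ = 4; lat ⌊1.95745/1⌋ = 1.
Subsquare: lon ⌊0.97116/0.0833333⌋ = 11 → l; lat ⌊0.95745/0.0416667⌋ = 22 → w.
Extended square: lon ⌊0.05449/0.00833333⌋ = 6; lat ⌊0.04078/0.00416667⌋ = 9.

NB41lw69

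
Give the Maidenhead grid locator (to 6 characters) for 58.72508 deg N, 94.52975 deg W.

EO28rr

Shift to the Maidenhead origin (180°W, 90°S): lon 85.4702, lat 148.7251.
Field (20°×10°, letters A–R): lon ⌊85.4702/20⌋ = 4 → E; lat ⌊148.7251/10⌋ = 14 → O.
Square (2°×1°, digits 0–9): lon ⌊5.4702/2⌋ = 2; lat ⌊8.7251/1⌋ = 8.
Subsquare (5′×2.5′, letters a–x): lon ⌊1.4702/0.0833333⌋ = 17 → r; lat ⌊0.7251/0.0416667⌋ = 17 → r.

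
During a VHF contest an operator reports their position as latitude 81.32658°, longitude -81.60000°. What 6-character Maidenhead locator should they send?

ER91eh

Offset from 180°W / 90°S: lon 98.4000°, lat 171.3266°.
Field (20°×10°, letters A–R): 98.4000/20 → 4 → E, 171.3266/10 → 17 → R; chars ER.
Square (2°×1°, digits 0–9): 18.4000/2 → 9, 1.3266/1 → 1; chars 91.
Subsquare (5′×2.5′, letters a–x): 0.4000/0.0833333 → 4 → e, 0.3266/0.0416667 → 7 → h; chars eh.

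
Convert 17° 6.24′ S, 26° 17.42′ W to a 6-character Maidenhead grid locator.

Shift to the Maidenhead origin (180°W, 90°S): lon 153.7097, lat 72.8960.
Field (20°×10°, letters A–R): lon ⌊153.7097/20⌋ = 7 → H; lat ⌊72.8960/10⌋ = 7 → H.
Square (2°×1°, digits 0–9): lon ⌊13.7097/2⌋ = 6; lat ⌊2.8960/1⌋ = 2.
Subsquare (5′×2.5′, letters a–x): lon ⌊1.7097/0.0833333⌋ = 20 → u; lat ⌊0.8960/0.0416667⌋ = 21 → v.

HH62uv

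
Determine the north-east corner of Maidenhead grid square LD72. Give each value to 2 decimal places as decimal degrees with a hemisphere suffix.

Field L=11, D=3: +11·20° lon, +3·10° lat → SW at lon 40°, lat -60°.
Square 7, 2: +7·2° lon, +2·1° lat → SW at lon 54°, lat -58°.
Cell spans 2° lon × 1° lat. NE corner is SW corner plus one full cell.
latitude 57.00° S, longitude 56.00° E.

57.00° S, 56.00° E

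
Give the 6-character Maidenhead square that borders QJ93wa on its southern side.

QJ92wx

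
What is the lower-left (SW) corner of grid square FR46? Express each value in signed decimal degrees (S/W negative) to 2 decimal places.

86.00, -72.00

Field F=5, R=17: +5·20° lon, +17·10° lat → SW at lon -80°, lat 80°.
Square 4, 6: +4·2° lon, +6·1° lat → SW at lon -72°, lat 86°.
latitude 86.00, longitude -72.00.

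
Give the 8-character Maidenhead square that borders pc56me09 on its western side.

PC56le99

Longitude extended square 0; −1 → -1, wraps to 9, carry into subsquare.
Longitude subsquare m = 12; −1 → 11 = l.
The latitude characters are unchanged.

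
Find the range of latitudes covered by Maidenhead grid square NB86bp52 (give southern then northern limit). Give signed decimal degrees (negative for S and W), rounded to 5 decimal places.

-73.36667, -73.36250

Field N=13, B=1: +13·20° lon, +1·10° lat → SW at lon 80°, lat -80°.
Square 8, 6: +8·2° lon, +6·1° lat → SW at lon 96°, lat -74°.
Subsquare b=1, p=15: +1·0.0833333° lon, +15·0.0416667° lat → SW at lon 96.0833°, lat -73.375°.
Extended square 5, 2: +5·0.00833333° lon, +2·0.00416667° lat → SW at lon 96.125°, lat -73.3667°.
Cell spans 0.00833333° lon × 0.00416667° lat.
south -73.36667, north -73.36250.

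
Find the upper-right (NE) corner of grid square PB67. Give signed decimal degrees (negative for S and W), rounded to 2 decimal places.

Field P=15, B=1: +15·20° lon, +1·10° lat → SW at lon 120°, lat -80°.
Square 6, 7: +6·2° lon, +7·1° lat → SW at lon 132°, lat -73°.
Cell spans 2° lon × 1° lat. NE corner is SW corner plus one full cell.
latitude -72.00, longitude 134.00.

-72.00, 134.00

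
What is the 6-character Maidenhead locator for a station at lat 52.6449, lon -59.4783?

GO02gp

Shift to the Maidenhead origin (180°W, 90°S): lon 120.5217, lat 142.6449.
Field: lon ⌊120.5217/20⌋ = 6 → G; lat ⌊142.6449/10⌋ = 14 → O.
Square: lon ⌊0.5217/2⌋ = 0; lat ⌊2.6449/1⌋ = 2.
Subsquare: lon ⌊0.5217/0.0833333⌋ = 6 → g; lat ⌊0.6449/0.0416667⌋ = 15 → p.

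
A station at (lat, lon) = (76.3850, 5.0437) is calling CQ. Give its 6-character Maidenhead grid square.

JQ26mj

Offset from 180°W / 90°S: lon 185.0437°, lat 166.3850°.
Field: 185.0437/20 → 9 → J, 166.3850/10 → 16 → Q; chars JQ.
Square: 5.0437/2 → 2, 6.3850/1 → 6; chars 26.
Subsquare: 1.0437/0.0833333 → 12 → m, 0.3850/0.0416667 → 9 → j; chars mj.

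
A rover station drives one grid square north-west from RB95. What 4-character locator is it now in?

Longitude square 9; −1 → 8.
Latitude square 5; +1 → 6.

RB86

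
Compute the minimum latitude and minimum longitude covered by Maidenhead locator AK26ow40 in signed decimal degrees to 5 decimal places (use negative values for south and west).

Field A=0, K=10: +0·20° lon, +10·10° lat → SW at lon -180°, lat 10°.
Square 2, 6: +2·2° lon, +6·1° lat → SW at lon -176°, lat 16°.
Subsquare o=14, w=22: +14·0.0833333° lon, +22·0.0416667° lat → SW at lon -174.833°, lat 16.9167°.
Extended square 4, 0: +4·0.00833333° lon, +0·0.00416667° lat → SW at lon -174.8°, lat 16.9167°.
latitude 16.91667, longitude -174.80000.

16.91667, -174.80000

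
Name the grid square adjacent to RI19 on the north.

RJ10

Latitude square 9; +1 → 10, wraps to 0, carry into field.
Latitude field I = 8; +1 → 9 = J.
The longitude characters are unchanged.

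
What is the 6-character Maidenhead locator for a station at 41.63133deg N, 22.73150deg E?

Add 180° to longitude and 90° to latitude: 202.7315, 131.6313.
Field: 202.7315/20 → 10 → K, 131.6313/10 → 13 → N; chars KN.
Square: 2.7315/2 → 1, 1.6313/1 → 1; chars 11.
Subsquare: 0.7315/0.0833333 → 8 → i, 0.6313/0.0416667 → 15 → p; chars ip.

KN11ip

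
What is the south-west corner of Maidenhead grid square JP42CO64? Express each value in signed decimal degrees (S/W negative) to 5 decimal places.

Field J=9, P=15: +9·20° lon, +15·10° lat → SW at lon 0°, lat 60°.
Square 4, 2: +4·2° lon, +2·1° lat → SW at lon 8°, lat 62°.
Subsquare c=2, o=14: +2·0.0833333° lon, +14·0.0416667° lat → SW at lon 8.16667°, lat 62.5833°.
Extended square 6, 4: +6·0.00833333° lon, +4·0.00416667° lat → SW at lon 8.21667°, lat 62.6°.
latitude 62.60000, longitude 8.21667.

62.60000, 8.21667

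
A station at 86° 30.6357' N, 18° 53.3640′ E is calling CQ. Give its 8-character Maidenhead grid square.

JR96km62

Shift to the Maidenhead origin (180°W, 90°S): lon 198.88940, lat 176.51059.
Field: lon ⌊198.88940/20⌋ = 9 → J; lat ⌊176.51059/10⌋ = 17 → R.
Square: lon ⌊18.88940/2⌋ = 9; lat ⌊6.51059/1⌋ = 6.
Subsquare: lon ⌊0.88940/0.0833333⌋ = 10 → k; lat ⌊0.51059/0.0416667⌋ = 12 → m.
Extended square: lon ⌊0.05607/0.00833333⌋ = 6; lat ⌊0.01059/0.00416667⌋ = 2.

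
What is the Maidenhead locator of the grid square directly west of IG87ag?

IG77xg

Longitude subsquare a = 0; −1 → -1, wraps to 23 = x, carry into square.
Longitude square 8; −1 → 7.
The latitude characters are unchanged.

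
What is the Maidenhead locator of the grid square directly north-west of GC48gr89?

Longitude extended square 8; −1 → 7.
Latitude extended square 9; +1 → 10, wraps to 0, carry into subsquare.
Latitude subsquare r = 17; +1 → 18 = s.

GC48gs70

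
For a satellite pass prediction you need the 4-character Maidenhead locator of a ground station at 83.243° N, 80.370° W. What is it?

ER93

Offset from 180°W / 90°S: lon 99.63°, lat 173.24°.
Field: lon ⌊99.63/20⌋ = 4 → E; lat ⌊173.24/10⌋ = 17 → R.
Square: lon ⌊19.63/2⌋ = 9; lat ⌊3.24/1⌋ = 3.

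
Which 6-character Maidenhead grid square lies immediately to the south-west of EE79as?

Longitude subsquare a = 0; −1 → -1, wraps to 23 = x, carry into square.
Longitude square 7; −1 → 6.
Latitude subsquare s = 18; −1 → 17 = r.

EE69xr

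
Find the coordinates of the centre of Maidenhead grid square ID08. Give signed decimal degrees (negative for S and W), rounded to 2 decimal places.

-51.50, -19.00

Field I=8, D=3: +8·20° lon, +3·10° lat → SW at lon -20°, lat -60°.
Square 0, 8: +0·2° lon, +8·1° lat → SW at lon -20°, lat -52°.
Cell spans 2° lon × 1° lat. Centre is SW corner plus half of each.
latitude -51.50, longitude -19.00.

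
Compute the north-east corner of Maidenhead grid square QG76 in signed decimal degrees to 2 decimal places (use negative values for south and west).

-23.00, 156.00

Field Q=16, G=6: +16·20° lon, +6·10° lat → SW at lon 140°, lat -30°.
Square 7, 6: +7·2° lon, +6·1° lat → SW at lon 154°, lat -24°.
Cell spans 2° lon × 1° lat. NE corner is SW corner plus one full cell.
latitude -23.00, longitude 156.00.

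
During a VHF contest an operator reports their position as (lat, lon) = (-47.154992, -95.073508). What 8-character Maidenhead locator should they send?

EE22lu12

Shift to the Maidenhead origin (180°W, 90°S): lon 84.92649, lat 42.84501.
Field (20°×10°, letters A–R): 84.92649/20 → 4 → E, 42.84501/10 → 4 → E; chars EE.
Square (2°×1°, digits 0–9): 4.92649/2 → 2, 2.84501/1 → 2; chars 22.
Subsquare (5′×2.5′, letters a–x): 0.92649/0.0833333 → 11 → l, 0.84501/0.0416667 → 20 → u; chars lu.
Extended square (30″×15″, digits 0–9): 0.00983/0.00833333 → 1, 0.01167/0.00416667 → 2; chars 12.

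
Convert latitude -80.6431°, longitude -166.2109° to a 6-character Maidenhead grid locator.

Add 180° to longitude and 90° to latitude: 13.7891, 9.3569.
Field (20°×10°, letters A–R): lon ⌊13.7891/20⌋ = 0 → A; lat ⌊9.3569/10⌋ = 0 → A.
Square (2°×1°, digits 0–9): lon ⌊13.7891/2⌋ = 6; lat ⌊9.3569/1⌋ = 9.
Subsquare (5′×2.5′, letters a–x): lon ⌊1.7891/0.0833333⌋ = 21 → v; lat ⌊0.3569/0.0416667⌋ = 8 → i.

AA69vi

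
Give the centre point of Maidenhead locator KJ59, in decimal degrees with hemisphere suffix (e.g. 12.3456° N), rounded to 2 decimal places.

9.50° N, 31.00° E

Field K=10, J=9: +10·20° lon, +9·10° lat → SW at lon 20°, lat 0°.
Square 5, 9: +5·2° lon, +9·1° lat → SW at lon 30°, lat 9°.
Cell spans 2° lon × 1° lat. Centre is SW corner plus half of each.
latitude 9.50° N, longitude 31.00° E.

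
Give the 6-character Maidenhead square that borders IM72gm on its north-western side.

Longitude subsquare g = 6; −1 → 5 = f.
Latitude subsquare m = 12; +1 → 13 = n.

IM72fn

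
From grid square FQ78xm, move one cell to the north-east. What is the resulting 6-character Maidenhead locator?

Longitude subsquare x = 23; +1 → 24, wraps to 0 = a, carry into square.
Longitude square 7; +1 → 8.
Latitude subsquare m = 12; +1 → 13 = n.

FQ88an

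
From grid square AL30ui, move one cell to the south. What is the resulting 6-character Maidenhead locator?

AL30uh

Latitude subsquare i = 8; −1 → 7 = h.
The longitude characters are unchanged.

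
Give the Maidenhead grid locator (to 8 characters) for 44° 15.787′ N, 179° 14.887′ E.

RN94og93

Offset from 180°W / 90°S: lon 359.24812°, lat 134.26312°.
Field: 359.24812/20 → 17 → R, 134.26312/10 → 13 → N; chars RN.
Square: 19.24812/2 → 9, 4.26312/1 → 4; chars 94.
Subsquare: 1.24812/0.0833333 → 14 → o, 0.26312/0.0416667 → 6 → g; chars og.
Extended square: 0.08145/0.00833333 → 9, 0.01312/0.00416667 → 3; chars 93.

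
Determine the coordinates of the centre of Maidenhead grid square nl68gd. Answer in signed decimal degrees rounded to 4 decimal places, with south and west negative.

28.1458, 92.5417

Field N=13, L=11: +13·20° lon, +11·10° lat → SW at lon 80°, lat 20°.
Square 6, 8: +6·2° lon, +8·1° lat → SW at lon 92°, lat 28°.
Subsquare g=6, d=3: +6·0.0833333° lon, +3·0.0416667° lat → SW at lon 92.5°, lat 28.125°.
Cell spans 0.0833333° lon × 0.0416667° lat. Centre is SW corner plus half of each.
latitude 28.1458, longitude 92.5417.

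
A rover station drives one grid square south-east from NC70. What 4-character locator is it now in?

Longitude square 7; +1 → 8.
Latitude square 0; −1 → -1, wraps to 9, carry into field.
Latitude field C = 2; −1 → 1 = B.

NB89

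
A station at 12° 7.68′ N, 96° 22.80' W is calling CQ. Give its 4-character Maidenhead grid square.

EK12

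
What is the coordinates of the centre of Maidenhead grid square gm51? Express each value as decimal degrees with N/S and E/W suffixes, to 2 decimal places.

Field G=6, M=12: +6·20° lon, +12·10° lat → SW at lon -60°, lat 30°.
Square 5, 1: +5·2° lon, +1·1° lat → SW at lon -50°, lat 31°.
Cell spans 2° lon × 1° lat. Centre is SW corner plus half of each.
latitude 31.50° N, longitude 49.00° W.

31.50° N, 49.00° W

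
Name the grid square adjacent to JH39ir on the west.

Longitude subsquare i = 8; −1 → 7 = h.
The latitude characters are unchanged.

JH39hr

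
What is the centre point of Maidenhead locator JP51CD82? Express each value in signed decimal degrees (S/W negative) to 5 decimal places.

61.13542, 10.23750

Field J=9, P=15: +9·20° lon, +15·10° lat → SW at lon 0°, lat 60°.
Square 5, 1: +5·2° lon, +1·1° lat → SW at lon 10°, lat 61°.
Subsquare c=2, d=3: +2·0.0833333° lon, +3·0.0416667° lat → SW at lon 10.1667°, lat 61.125°.
Extended square 8, 2: +8·0.00833333° lon, +2·0.00416667° lat → SW at lon 10.2333°, lat 61.1333°.
Cell spans 0.00833333° lon × 0.00416667° lat. Centre is SW corner plus half of each.
latitude 61.13542, longitude 10.23750.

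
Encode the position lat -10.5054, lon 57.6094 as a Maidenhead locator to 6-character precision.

LH89tl

Offset from 180°W / 90°S: lon 237.6094°, lat 79.4946°.
Field: lon ⌊237.6094/20⌋ = 11 → L; lat ⌊79.4946/10⌋ = 7 → H.
Square: lon ⌊17.6094/2⌋ = 8; lat ⌊9.4946/1⌋ = 9.
Subsquare: lon ⌊1.6094/0.0833333⌋ = 19 → t; lat ⌊0.4946/0.0416667⌋ = 11 → l.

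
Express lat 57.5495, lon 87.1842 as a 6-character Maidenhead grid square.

Add 180° to longitude and 90° to latitude: 267.1842, 147.5495.
Field: lon ⌊267.1842/20⌋ = 13 → N; lat ⌊147.5495/10⌋ = 14 → O.
Square: lon ⌊7.1842/2⌋ = 3; lat ⌊7.5495/1⌋ = 7.
Subsquare: lon ⌊1.1842/0.0833333⌋ = 14 → o; lat ⌊0.5495/0.0416667⌋ = 13 → n.

NO37on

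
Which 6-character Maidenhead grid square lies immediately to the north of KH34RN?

KH34ro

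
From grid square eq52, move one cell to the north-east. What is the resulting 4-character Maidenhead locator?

EQ63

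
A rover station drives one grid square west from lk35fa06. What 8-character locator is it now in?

Longitude extended square 0; −1 → -1, wraps to 9, carry into subsquare.
Longitude subsquare f = 5; −1 → 4 = e.
The latitude characters are unchanged.

LK35ea96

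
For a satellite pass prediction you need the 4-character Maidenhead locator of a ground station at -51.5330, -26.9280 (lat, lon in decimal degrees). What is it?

HD68

Add 180° to longitude and 90° to latitude: 153.07, 38.47.
Field (20°×10°, letters A–R): lon ⌊153.07/20⌋ = 7 → H; lat ⌊38.47/10⌋ = 3 → D.
Square (2°×1°, digits 0–9): lon ⌊13.07/2⌋ = 6; lat ⌊8.47/1⌋ = 8.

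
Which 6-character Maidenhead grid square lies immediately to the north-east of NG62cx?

NG63da

Longitude subsquare c = 2; +1 → 3 = d.
Latitude subsquare x = 23; +1 → 24, wraps to 0 = a, carry into square.
Latitude square 2; +1 → 3.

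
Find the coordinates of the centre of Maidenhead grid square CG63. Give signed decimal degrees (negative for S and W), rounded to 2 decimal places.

Field C=2, G=6: +2·20° lon, +6·10° lat → SW at lon -140°, lat -30°.
Square 6, 3: +6·2° lon, +3·1° lat → SW at lon -128°, lat -27°.
Cell spans 2° lon × 1° lat. Centre is SW corner plus half of each.
latitude -26.50, longitude -127.00.

-26.50, -127.00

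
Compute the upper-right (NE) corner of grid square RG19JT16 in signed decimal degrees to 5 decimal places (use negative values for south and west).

-20.17917, 162.76667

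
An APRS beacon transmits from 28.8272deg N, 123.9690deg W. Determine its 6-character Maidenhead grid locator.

CL88at

Offset from 180°W / 90°S: lon 56.0310°, lat 118.8272°.
Field: lon ⌊56.0310/20⌋ = 2 → C; lat ⌊118.8272/10⌋ = 11 → L.
Square: lon ⌊16.0310/2⌋ = 8; lat ⌊8.8272/1⌋ = 8.
Subsquare: lon ⌊0.0310/0.0833333⌋ = 0 → a; lat ⌊0.8272/0.0416667⌋ = 19 → t.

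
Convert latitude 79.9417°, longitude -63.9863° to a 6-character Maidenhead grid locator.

FQ89aw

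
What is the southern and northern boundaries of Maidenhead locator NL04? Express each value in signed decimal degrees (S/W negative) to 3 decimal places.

Field N=13, L=11: +13·20° lon, +11·10° lat → SW at lon 80°, lat 20°.
Square 0, 4: +0·2° lon, +4·1° lat → SW at lon 80°, lat 24°.
Cell spans 2° lon × 1° lat.
south 24.000, north 25.000.

24.000, 25.000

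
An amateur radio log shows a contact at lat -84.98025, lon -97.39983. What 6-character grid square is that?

EA15ha

Add 180° to longitude and 90° to latitude: 82.6002, 5.0198.
Field: 82.6002/20 → 4 → E, 5.0198/10 → 0 → A; chars EA.
Square: 2.6002/2 → 1, 5.0198/1 → 5; chars 15.
Subsquare: 0.6002/0.0833333 → 7 → h, 0.0198/0.0416667 → 0 → a; chars ha.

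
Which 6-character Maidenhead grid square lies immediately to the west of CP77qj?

CP77pj

Longitude subsquare q = 16; −1 → 15 = p.
The latitude characters are unchanged.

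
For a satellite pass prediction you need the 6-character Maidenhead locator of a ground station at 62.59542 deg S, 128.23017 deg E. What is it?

PC47cj

Shift to the Maidenhead origin (180°W, 90°S): lon 308.2302, lat 27.4046.
Field: lon ⌊308.2302/20⌋ = 15 → P; lat ⌊27.4046/10⌋ = 2 → C.
Square: lon ⌊8.2302/2⌋ = 4; lat ⌊7.4046/1⌋ = 7.
Subsquare: lon ⌊0.2302/0.0833333⌋ = 2 → c; lat ⌊0.4046/0.0416667⌋ = 9 → j.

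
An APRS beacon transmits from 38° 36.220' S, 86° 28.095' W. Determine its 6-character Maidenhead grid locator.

EF61sj

Shift to the Maidenhead origin (180°W, 90°S): lon 93.5318, lat 51.3963.
Field: 93.5318/20 → 4 → E, 51.3963/10 → 5 → F; chars EF.
Square: 13.5318/2 → 6, 1.3963/1 → 1; chars 61.
Subsquare: 1.5318/0.0833333 → 18 → s, 0.3963/0.0416667 → 9 → j; chars sj.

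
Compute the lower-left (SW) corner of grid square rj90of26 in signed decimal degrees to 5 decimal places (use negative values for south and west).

Field R=17, J=9: +17·20° lon, +9·10° lat → SW at lon 160°, lat 0°.
Square 9, 0: +9·2° lon, +0·1° lat → SW at lon 178°, lat 0°.
Subsquare o=14, f=5: +14·0.0833333° lon, +5·0.0416667° lat → SW at lon 179.167°, lat 0.208333°.
Extended square 2, 6: +2·0.00833333° lon, +6·0.00416667° lat → SW at lon 179.183°, lat 0.233333°.
latitude 0.23333, longitude 179.18333.

0.23333, 179.18333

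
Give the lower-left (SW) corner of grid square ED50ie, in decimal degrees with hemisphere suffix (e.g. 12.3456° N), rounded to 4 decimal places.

59.8333° S, 89.3333° W

Field E=4, D=3: +4·20° lon, +3·10° lat → SW at lon -100°, lat -60°.
Square 5, 0: +5·2° lon, +0·1° lat → SW at lon -90°, lat -60°.
Subsquare i=8, e=4: +8·0.0833333° lon, +4·0.0416667° lat → SW at lon -89.3333°, lat -59.8333°.
latitude 59.8333° S, longitude 89.3333° W.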